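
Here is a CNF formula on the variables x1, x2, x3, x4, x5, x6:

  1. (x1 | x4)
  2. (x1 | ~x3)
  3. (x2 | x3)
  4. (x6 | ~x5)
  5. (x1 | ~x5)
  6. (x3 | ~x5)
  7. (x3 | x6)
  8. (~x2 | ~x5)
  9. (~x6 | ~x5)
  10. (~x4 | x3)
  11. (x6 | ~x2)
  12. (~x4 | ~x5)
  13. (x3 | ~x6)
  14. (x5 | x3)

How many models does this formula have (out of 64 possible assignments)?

The models are:
  x1=T x2=F x3=T x4=F x5=F x6=F
  x1=T x2=F x3=T x4=F x5=F x6=T
  x1=T x2=F x3=T x4=T x5=F x6=F
  x1=T x2=F x3=T x4=T x5=F x6=T
  x1=T x2=T x3=T x4=F x5=F x6=T
  x1=T x2=T x3=T x4=T x5=F x6=T
That's 6 in total.

6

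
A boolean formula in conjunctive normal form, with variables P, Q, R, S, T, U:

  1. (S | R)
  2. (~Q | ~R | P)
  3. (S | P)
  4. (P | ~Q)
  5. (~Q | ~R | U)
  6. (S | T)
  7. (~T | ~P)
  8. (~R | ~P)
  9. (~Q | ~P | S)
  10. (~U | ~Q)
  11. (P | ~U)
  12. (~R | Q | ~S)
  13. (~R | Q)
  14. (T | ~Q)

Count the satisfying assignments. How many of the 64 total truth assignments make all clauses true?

4

The models are:
  P=F Q=F R=F S=T T=F U=F
  P=F Q=F R=F S=T T=T U=F
  P=T Q=F R=F S=T T=F U=F
  P=T Q=F R=F S=T T=F U=T
Count: 4.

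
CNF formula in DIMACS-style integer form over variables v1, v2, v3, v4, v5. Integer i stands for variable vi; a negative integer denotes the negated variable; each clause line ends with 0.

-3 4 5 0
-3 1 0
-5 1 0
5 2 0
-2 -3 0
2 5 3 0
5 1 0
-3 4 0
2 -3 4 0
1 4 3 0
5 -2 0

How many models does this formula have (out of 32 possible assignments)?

Satisfying assignments:
  v1=1 v2=0 v3=0 v4=0 v5=1
  v1=1 v2=0 v3=0 v4=1 v5=1
  v1=1 v2=0 v3=1 v4=1 v5=1
  v1=1 v2=1 v3=0 v4=0 v5=1
  v1=1 v2=1 v3=0 v4=1 v5=1
That's 5 in total.

5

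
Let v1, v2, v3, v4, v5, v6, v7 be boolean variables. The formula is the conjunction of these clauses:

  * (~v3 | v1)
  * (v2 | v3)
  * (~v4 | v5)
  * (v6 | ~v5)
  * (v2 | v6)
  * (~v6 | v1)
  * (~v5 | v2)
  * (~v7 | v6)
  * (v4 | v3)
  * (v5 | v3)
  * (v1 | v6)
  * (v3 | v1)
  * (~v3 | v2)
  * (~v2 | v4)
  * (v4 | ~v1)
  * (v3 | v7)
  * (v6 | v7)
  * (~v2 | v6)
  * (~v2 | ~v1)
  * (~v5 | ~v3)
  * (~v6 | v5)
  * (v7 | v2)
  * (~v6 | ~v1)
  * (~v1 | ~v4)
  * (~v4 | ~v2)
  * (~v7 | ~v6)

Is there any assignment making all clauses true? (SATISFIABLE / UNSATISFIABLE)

v6 = True:
  propagation gives v1=True; an empty clause results — contradiction.
v6 = False:
  propagation gives v5=False, v4=False, v2=True; an empty clause results — contradiction.
Every branch closes, so no satisfying assignment exists.

UNSATISFIABLE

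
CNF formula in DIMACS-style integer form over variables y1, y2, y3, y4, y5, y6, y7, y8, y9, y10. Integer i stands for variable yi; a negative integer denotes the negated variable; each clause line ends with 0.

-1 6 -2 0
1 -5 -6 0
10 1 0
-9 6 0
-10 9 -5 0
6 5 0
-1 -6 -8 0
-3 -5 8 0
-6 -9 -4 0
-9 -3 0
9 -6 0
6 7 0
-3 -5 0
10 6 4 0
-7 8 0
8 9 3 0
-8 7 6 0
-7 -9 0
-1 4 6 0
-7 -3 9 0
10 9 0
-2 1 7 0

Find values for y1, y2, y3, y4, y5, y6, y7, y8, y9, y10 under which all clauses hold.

y2 occurs only negated in the remaining clauses — set y2 = False.
Try y1 = True.
Set y3 = False and propagate.
The remaining clauses are satisfied by y4 = False, y5 = True, y6 = True, y7 = False, y8 = False, y9 = True, y10 = True.
Every clause has at least one true literal under this assignment.

y1=1, y2=0, y3=0, y4=0, y5=1, y6=1, y7=0, y8=0, y9=1, y10=1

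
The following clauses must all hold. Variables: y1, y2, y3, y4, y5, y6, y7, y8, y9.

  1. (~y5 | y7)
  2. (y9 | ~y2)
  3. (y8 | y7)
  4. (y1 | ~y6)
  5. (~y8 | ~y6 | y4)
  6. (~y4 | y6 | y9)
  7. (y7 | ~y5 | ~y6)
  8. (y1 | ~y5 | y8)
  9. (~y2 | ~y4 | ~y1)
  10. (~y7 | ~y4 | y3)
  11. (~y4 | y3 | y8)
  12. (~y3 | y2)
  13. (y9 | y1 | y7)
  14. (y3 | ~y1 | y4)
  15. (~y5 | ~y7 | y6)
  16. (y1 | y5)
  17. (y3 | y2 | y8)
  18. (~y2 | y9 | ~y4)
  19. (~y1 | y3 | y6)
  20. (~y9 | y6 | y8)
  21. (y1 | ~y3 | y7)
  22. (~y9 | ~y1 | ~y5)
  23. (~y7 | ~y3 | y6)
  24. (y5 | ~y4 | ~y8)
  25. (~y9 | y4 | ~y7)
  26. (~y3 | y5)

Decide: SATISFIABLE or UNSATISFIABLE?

UNSATISFIABLE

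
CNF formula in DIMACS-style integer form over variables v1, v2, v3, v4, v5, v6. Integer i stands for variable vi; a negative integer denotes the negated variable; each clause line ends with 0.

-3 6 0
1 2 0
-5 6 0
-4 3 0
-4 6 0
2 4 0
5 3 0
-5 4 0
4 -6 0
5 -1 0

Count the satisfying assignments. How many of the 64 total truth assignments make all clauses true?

Satisfying assignments:
  v1=0 v2=1 v3=1 v4=1 v5=0 v6=1
  v1=0 v2=1 v3=1 v4=1 v5=1 v6=1
  v1=1 v2=0 v3=1 v4=1 v5=1 v6=1
  v1=1 v2=1 v3=1 v4=1 v5=1 v6=1
Count: 4.

4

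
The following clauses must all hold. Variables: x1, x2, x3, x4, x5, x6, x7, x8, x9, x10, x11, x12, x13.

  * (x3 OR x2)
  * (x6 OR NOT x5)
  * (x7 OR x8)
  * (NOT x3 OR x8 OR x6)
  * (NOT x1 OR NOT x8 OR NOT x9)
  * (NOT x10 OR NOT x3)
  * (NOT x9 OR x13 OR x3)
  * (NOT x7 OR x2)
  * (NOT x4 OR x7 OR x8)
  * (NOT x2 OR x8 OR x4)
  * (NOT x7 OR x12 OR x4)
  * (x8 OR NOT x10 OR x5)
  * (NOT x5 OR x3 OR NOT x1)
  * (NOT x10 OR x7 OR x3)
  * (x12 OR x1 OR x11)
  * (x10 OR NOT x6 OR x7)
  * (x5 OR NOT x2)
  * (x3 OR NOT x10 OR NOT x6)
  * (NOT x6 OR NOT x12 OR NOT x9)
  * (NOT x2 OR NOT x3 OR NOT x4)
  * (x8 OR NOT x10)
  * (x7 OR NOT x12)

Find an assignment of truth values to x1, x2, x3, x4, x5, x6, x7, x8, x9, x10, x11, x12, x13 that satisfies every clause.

x1=True, x2=True, x3=True, x4=False, x5=True, x6=True, x7=True, x8=True, x9=False, x10=False, x11=True, x12=True, x13=True

x9 occurs only negated in the remaining clauses — set x9 = False.
Pure literal: x11 appears only positively; assign x11 = True.
Branch on x1: take x1 = True.
Set x2 = True and propagate.
  then x5 is forced to True.
  then x6 is forced to True.
  then x3 is forced to True.
  then x10 is forced to False.
  then x7 is forced to True.
  then x4 is forced to False.
  then x8 is forced to True.
  then x12 is forced to True.
x13 is now unconstrained; take x13 = True.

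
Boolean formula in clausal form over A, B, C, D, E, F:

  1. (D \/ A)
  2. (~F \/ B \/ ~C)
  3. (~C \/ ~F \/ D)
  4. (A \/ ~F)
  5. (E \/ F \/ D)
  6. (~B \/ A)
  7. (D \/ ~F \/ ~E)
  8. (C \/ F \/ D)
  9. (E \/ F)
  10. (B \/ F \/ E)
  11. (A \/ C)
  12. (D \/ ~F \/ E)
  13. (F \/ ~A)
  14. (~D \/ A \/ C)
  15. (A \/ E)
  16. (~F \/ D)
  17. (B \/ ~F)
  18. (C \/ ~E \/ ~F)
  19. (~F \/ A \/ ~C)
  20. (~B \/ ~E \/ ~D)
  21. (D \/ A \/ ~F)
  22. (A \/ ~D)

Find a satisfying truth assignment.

A = 1, B = 1, C = 1, D = 1, E = 0, F = 1

Branch on A: take A = True.
  then F is forced to True.
  then D is forced to True.
  then B is forced to True.
  then E is forced to False.
C is now unconstrained; take C = True.
Check each clause:
  1. (A \/ D) — A is true.
  2. (B \/ ~C \/ ~F) — B is true.
  3. (~C \/ ~F \/ D) — D is true.
  4. (~F \/ A) — A is true.
  5. (E \/ F \/ D) — D is true.
  6. (~B \/ A) — A is true.
  7. (D \/ ~F \/ ~E) — ~E is true.
  8. (C \/ D \/ F) — C is true.
  9. (E \/ F) — F is true.
  10. (E \/ B \/ F) — B is true.
  11. (A \/ C) — A is true.
  12. (E \/ D \/ ~F) — D is true.
  13. (F \/ ~A) — F is true.
  14. (A \/ C \/ ~D) — A is true.
  15. (E \/ A) — A is true.
  16. (~F \/ D) — D is true.
  17. (B \/ ~F) — B is true.
  18. (~F \/ ~E \/ C) — C is true.
  19. (~C \/ ~F \/ A) — A is true.
  20. (~D \/ ~B \/ ~E) — ~E is true.
  21. (~F \/ A \/ D) — A is true.
  22. (A \/ ~D) — A is true.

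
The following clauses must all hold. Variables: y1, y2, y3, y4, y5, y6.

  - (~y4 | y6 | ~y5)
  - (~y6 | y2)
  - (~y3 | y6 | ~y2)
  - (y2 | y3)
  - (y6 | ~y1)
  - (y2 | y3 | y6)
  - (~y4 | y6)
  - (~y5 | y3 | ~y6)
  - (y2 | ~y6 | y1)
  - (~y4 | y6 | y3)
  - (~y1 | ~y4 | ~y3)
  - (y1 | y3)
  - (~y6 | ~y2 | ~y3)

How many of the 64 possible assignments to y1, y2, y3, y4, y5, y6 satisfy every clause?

4

Satisfying assignments:
  y1=0 y2=0 y3=1 y4=0 y5=0 y6=0
  y1=0 y2=0 y3=1 y4=0 y5=1 y6=0
  y1=1 y2=1 y3=0 y4=0 y5=0 y6=1
  y1=1 y2=1 y3=0 y4=1 y5=0 y6=1
Count: 4.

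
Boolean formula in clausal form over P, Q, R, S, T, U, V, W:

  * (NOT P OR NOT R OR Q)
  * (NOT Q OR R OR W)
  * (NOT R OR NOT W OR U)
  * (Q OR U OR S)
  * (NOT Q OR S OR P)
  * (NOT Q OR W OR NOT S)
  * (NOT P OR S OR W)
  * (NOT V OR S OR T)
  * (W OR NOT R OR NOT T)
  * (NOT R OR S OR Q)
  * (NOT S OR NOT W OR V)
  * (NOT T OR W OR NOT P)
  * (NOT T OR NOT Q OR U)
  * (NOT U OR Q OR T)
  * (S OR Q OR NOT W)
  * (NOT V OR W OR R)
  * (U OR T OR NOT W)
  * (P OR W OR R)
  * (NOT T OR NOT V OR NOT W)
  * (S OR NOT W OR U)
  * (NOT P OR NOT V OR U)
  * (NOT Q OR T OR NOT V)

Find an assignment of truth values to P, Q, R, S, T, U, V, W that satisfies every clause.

Try P = True.
For the remaining variables, Q = False, R = False, S = True, T = False, U = False, V = False, W = False works.

P=T, Q=F, R=F, S=T, T=F, U=F, V=F, W=F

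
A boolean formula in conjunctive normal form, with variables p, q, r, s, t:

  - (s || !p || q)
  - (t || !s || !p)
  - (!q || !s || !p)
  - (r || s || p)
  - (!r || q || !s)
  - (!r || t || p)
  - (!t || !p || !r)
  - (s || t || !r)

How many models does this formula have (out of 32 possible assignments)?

10

Split on p, then s.
  p=T, s=T: remaining (q,r,t) ∈ {(F,F,T)} — 1.
  p=T, s=F: remaining (q,r,t) ∈ {(T,F,F); (T,F,T)} — 2.
  p=F, s=T: 5 of the 8 assignments to (q,r,t) work.
  p=F, s=F: remaining (q,r,t) ∈ {(F,T,T); (T,T,T)} — 2.
Total: 1 + 2 + 5 + 2 = 10.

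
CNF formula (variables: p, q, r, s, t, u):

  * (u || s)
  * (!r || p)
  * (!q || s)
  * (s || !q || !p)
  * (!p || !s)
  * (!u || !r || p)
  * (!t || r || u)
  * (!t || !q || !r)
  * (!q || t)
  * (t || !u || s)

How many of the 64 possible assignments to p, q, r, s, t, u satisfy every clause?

7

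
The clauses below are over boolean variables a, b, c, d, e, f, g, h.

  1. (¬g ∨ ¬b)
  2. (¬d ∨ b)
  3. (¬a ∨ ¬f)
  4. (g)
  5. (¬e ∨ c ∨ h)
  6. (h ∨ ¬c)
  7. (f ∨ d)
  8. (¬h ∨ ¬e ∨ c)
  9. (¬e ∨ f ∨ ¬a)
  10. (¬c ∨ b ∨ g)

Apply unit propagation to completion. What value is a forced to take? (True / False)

Unit clause (g) sets g = True.
In (¬g ∨ ¬b), ¬g is now false; ¬b must hold, so b = False.
(b ∨ ¬d) with b = False leaves only ¬d, so d = False.
In (d ∨ f), d is now false; f must hold, so f = True.
(¬f ∨ ¬a): since f = True, the clause reduces to (¬a). a = False.

False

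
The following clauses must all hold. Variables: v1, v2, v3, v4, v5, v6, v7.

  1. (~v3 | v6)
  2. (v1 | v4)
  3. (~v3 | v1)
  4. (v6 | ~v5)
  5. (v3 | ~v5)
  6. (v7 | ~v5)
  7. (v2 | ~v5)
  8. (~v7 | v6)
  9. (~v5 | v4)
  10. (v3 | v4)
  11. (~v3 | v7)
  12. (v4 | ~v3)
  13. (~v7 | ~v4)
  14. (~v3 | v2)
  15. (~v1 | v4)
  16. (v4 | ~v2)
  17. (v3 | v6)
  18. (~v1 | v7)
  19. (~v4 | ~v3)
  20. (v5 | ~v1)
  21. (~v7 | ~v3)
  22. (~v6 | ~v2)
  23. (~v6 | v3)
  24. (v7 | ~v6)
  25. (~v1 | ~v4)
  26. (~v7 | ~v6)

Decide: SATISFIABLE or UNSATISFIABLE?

UNSATISFIABLE

v3 = True:
  propagation gives v6=True, v1=True, v7=True; an empty clause results — contradiction.
v3 = False:
  propagation gives v5=False, v4=True, v7=False, v6=True; an empty clause results — contradiction.
Every branch closes, so no satisfying assignment exists.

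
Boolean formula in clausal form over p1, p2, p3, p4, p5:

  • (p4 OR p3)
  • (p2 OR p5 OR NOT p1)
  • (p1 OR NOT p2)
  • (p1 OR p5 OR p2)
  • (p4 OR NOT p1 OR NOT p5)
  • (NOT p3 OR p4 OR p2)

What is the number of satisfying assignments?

9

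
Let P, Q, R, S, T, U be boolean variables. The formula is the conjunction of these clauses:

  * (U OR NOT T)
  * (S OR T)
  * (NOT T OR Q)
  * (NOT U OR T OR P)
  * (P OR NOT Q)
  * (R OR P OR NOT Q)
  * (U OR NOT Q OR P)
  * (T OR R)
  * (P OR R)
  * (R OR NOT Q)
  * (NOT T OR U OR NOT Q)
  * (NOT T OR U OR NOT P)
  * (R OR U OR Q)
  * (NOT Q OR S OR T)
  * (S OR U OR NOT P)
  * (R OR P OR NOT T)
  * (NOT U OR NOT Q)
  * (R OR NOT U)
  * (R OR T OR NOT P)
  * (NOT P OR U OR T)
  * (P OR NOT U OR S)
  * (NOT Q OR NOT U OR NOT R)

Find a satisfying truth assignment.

P=F, Q=F, R=T, S=T, T=F, U=F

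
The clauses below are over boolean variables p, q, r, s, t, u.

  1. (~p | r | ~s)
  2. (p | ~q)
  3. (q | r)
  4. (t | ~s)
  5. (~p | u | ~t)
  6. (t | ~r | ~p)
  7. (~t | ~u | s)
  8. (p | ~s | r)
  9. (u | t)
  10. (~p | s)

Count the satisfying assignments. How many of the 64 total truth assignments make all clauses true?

6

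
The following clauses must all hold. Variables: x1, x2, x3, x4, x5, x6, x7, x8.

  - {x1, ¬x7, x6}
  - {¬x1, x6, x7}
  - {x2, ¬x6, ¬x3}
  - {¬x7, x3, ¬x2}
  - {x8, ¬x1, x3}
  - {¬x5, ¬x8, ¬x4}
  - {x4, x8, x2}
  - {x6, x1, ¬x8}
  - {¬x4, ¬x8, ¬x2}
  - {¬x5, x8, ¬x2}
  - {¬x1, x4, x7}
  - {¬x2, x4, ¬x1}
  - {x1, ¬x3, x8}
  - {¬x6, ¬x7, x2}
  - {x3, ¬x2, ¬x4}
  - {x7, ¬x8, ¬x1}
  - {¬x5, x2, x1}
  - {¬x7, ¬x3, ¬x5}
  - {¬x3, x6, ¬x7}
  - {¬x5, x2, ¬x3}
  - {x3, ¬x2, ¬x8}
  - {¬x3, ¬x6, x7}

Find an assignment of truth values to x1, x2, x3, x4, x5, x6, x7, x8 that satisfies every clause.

x5 occurs only negated in the remaining clauses — set x5 = False.
Set x1 = False and propagate.
Set x2 = False and propagate.
For the remaining variables, x3 = False, x4 = False, x6 = True, x7 = False, x8 = True works.
Every clause has at least one true literal under this assignment.

x1=False, x2=False, x3=False, x4=False, x5=False, x6=True, x7=False, x8=True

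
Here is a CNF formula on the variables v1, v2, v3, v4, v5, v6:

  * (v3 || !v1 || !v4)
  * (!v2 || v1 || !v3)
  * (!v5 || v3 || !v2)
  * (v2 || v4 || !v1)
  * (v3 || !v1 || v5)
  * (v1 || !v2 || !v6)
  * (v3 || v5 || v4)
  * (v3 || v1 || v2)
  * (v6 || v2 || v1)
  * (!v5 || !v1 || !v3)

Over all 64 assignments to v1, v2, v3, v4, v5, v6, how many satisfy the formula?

11

Split on v1, then v3.
  v1=1, v3=1: v6 free; 3 ways for (v2,v4,v5) × 2^1 = 6.
  v1=1, v3=0: a clause becomes empty — 0.
  v1=0, v3=1: remaining (v2,v4,v5,v6) ∈ {(0,0,0,1); (0,0,1,1); (0,1,0,1); (0,1,1,1)} — 4.
  v1=0, v3=0: remaining (v2,v4,v5,v6) ∈ {(1,1,0,0)} — 1.
Total: 6 + 0 + 4 + 1 = 11.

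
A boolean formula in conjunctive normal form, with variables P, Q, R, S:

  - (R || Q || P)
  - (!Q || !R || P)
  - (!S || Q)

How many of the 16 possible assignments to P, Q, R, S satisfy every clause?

Case analysis on Q and P:
  Q=T, P=T: remaining (R,S) ∈ {(F,F); (F,T); (T,F); (T,T)} — 4.
  Q=T, P=F: remaining (R,S) ∈ {(F,F); (F,T)} — 2.
  Q=F, P=T: remaining (R,S) ∈ {(F,F); (T,F)} — 2.
  Q=F, P=F: remaining (R,S) ∈ {(T,F)} — 1.
Total: 4 + 2 + 2 + 1 = 9.

9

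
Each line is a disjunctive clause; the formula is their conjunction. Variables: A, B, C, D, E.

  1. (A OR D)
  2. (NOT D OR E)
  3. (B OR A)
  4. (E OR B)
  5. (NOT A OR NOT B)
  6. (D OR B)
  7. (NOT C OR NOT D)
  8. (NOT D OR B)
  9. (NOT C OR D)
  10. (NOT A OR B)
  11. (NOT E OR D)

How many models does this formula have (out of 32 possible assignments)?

1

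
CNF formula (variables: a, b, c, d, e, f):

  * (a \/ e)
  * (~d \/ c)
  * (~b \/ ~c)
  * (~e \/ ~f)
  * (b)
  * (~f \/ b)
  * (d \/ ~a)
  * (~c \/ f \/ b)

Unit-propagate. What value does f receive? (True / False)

False

(b) stands alone — b = True.
From (~b \/ ~c) and b = True: c = False.
In (~d \/ c), c is now false; ~d must hold, so d = False.
(d \/ ~a) with d = False leaves only ~a, so a = False.
(e \/ a): since a = False, the clause reduces to (e). e = True.
(~e \/ ~f) with e = True leaves only ~f, so f = False.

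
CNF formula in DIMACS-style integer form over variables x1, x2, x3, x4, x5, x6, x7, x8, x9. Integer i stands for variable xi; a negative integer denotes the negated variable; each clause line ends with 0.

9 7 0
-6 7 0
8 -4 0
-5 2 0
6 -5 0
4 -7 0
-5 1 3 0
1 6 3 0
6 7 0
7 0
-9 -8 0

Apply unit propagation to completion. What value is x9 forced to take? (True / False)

Unit clause (x7) sets x7 = True.
From (x4 OR NOT x7) and x7 = True: x4 = True.
(NOT x4 OR x8) with x4 = True leaves only x8, so x8 = True.
(NOT x8 OR NOT x9): since x8 = True, the clause reduces to (NOT x9). x9 = False.

False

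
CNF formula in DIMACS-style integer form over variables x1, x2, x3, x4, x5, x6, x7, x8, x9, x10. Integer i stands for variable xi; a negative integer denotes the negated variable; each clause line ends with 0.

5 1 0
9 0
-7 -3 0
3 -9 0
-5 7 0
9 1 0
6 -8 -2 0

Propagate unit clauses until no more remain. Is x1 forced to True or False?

Unit clause (x9) sets x9 = True.
(x3 | ~x9) with x9 = True leaves only x3, so x3 = True.
From (~x3 | ~x7) and x3 = True: x7 = False.
(~x5 | x7): since x7 = False, the clause reduces to (~x5). x5 = False.
From (x1 | x5) and x5 = False: x1 = True.

True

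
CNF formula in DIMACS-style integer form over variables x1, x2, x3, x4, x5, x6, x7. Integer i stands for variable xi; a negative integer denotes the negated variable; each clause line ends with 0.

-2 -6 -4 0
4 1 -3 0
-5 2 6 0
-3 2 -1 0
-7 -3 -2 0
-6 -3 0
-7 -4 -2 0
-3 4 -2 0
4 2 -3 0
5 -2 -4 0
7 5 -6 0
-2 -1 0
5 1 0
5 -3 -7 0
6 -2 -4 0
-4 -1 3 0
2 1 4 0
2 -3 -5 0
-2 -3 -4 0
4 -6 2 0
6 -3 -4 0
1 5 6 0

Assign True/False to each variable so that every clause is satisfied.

x1=False, x2=True, x3=False, x4=False, x5=True, x6=False, x7=True

Check each clause:
  1. (¬x2 ∨ ¬x4 ∨ ¬x6) — ¬x6 is true.
  2. (x4 ∨ ¬x3 ∨ x1) — ¬x3 is true.
  3. (x6 ∨ ¬x5 ∨ x2) — x2 is true.
  4. (¬x3 ∨ x2 ∨ ¬x1) — x2 is true.
  5. (¬x7 ∨ ¬x3 ∨ ¬x2) — ¬x3 is true.
  6. (¬x6 ∨ ¬x3) — ¬x6 is true.
  7. (¬x2 ∨ ¬x4 ∨ ¬x7) — ¬x4 is true.
  8. (x4 ∨ ¬x3 ∨ ¬x2) — ¬x3 is true.
  9. (x4 ∨ ¬x3 ∨ x2) — x2 is true.
  10. (x5 ∨ ¬x4 ∨ ¬x2) — ¬x4 is true.
  11. (¬x6 ∨ x5 ∨ x7) — ¬x6 is true.
  12. (¬x2 ∨ ¬x1) — ¬x1 is true.
  13. (x1 ∨ x5) — x5 is true.
  14. (¬x7 ∨ x5 ∨ ¬x3) — x5 is true.
  15. (x6 ∨ ¬x2 ∨ ¬x4) — ¬x4 is true.
  16. (x3 ∨ ¬x1 ∨ ¬x4) — ¬x4 is true.
  17. (x2 ∨ x4 ∨ x1) — x2 is true.
  18. (x2 ∨ ¬x5 ∨ ¬x3) — x2 is true.
  19. (¬x2 ∨ ¬x4 ∨ ¬x3) — ¬x4 is true.
  20. (x4 ∨ ¬x6 ∨ x2) — ¬x6 is true.
  21. (¬x3 ∨ x6 ∨ ¬x4) — ¬x4 is true.
  22. (x5 ∨ x6 ∨ x1) — x5 is true.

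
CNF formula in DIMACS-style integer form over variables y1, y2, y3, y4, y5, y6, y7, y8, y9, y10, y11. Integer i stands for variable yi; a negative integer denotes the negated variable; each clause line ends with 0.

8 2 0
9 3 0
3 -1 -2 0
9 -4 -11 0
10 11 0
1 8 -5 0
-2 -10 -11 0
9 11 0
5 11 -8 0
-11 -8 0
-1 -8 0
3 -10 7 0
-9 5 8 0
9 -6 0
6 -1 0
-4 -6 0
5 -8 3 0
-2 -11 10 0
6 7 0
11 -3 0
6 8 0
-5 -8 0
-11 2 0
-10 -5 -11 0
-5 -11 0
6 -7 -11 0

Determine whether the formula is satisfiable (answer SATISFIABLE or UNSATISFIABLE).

UNSATISFIABLE

y11 = True:
  propagation gives y8=False, y2=True, y10=False; an empty clause results — contradiction.
y11 = False:
  y8 = True:
    propagation gives y5=True; an empty clause results — contradiction.
  y8 = False:
    propagation gives y2=True, y1=False, y5=False; an empty clause results — contradiction.
Every branch closes, so no satisfying assignment exists.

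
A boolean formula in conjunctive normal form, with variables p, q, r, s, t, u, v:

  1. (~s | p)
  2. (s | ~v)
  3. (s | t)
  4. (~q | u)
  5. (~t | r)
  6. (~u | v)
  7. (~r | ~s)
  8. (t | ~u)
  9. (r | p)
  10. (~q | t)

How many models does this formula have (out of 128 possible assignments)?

Satisfying assignments:
  p=F q=F r=T s=F t=T u=F v=F
  p=T q=F r=F s=T t=F u=F v=F
  p=T q=F r=F s=T t=F u=F v=T
  p=T q=F r=T s=F t=T u=F v=F
Count: 4.

4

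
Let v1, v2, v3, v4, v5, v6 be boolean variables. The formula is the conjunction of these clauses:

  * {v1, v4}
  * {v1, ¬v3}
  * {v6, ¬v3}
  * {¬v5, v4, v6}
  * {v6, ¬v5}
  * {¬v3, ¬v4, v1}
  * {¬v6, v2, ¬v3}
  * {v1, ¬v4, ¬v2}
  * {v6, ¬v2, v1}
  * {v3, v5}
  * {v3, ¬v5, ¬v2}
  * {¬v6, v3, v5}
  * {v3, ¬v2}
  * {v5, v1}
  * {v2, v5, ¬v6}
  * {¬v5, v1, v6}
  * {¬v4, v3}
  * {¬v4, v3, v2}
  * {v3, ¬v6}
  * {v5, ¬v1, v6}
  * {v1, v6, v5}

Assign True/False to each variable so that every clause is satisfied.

v1 = T  v2 = T  v3 = T  v4 = T  v5 = T  v6 = T

Try v1 = True.
Try v2 = True.
  then v3 is forced to True.
  then v6 is forced to True.
v4, v5 are now unconstrained; take v4 = True, v5 = True.
Every clause has at least one true literal under this assignment.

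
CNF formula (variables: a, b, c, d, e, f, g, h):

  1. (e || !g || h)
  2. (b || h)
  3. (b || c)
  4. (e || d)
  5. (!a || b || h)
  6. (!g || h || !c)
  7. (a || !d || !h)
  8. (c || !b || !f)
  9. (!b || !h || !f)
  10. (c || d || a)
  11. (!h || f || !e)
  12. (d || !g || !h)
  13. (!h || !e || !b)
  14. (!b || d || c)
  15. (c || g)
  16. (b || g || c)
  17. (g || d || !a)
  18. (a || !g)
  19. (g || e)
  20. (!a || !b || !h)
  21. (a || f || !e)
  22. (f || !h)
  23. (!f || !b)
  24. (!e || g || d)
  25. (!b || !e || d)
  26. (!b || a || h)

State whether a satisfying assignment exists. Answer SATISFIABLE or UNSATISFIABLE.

Set a = True and propagate.
Try b = True.
  then h is forced to False.
  then f is forced to False.
Try c = True.
  then g is forced to False.
  then d is forced to True.
  then e is forced to True.
So a = True  b = True  c = True  d = True  e = True  f = False  g = False  h = False is a satisfying assignment.

SATISFIABLE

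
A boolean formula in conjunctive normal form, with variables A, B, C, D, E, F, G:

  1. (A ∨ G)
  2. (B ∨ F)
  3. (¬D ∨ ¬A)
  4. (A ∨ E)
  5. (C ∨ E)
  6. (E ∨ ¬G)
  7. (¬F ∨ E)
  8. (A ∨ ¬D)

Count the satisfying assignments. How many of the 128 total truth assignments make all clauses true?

19

Split on A, then E.
  A=1, E=1: C, G free; 3 ways for (B,D,F) × 2^2 = 12.
  A=1, E=0: remaining (B,C,D,F,G) ∈ {(1,1,0,0,0)} — 1.
  A=0, E=1: C free; 3 ways for (B,D,F,G) × 2^1 = 6.
  A=0, E=0: a clause becomes empty — 0.
Total: 12 + 1 + 6 + 0 = 19.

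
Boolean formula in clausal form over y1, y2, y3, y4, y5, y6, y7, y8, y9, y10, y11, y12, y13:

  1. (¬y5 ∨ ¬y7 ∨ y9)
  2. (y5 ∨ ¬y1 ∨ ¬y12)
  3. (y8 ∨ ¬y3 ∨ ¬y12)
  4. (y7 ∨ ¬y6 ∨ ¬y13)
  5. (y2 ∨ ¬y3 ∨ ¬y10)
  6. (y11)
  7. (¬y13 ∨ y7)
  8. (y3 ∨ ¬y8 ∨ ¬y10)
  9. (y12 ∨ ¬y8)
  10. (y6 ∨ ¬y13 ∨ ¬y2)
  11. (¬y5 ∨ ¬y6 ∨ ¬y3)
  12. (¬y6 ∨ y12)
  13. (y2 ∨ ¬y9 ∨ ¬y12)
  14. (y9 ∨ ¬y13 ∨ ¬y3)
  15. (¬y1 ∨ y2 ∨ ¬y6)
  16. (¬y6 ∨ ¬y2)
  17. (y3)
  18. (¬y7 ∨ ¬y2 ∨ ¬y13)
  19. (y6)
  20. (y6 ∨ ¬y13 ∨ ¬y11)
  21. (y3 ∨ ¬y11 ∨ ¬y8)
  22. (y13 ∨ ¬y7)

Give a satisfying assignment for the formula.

The clause (y11) is unit: y11 must be True.
The clause (y3) is unit: y3 must be True.
The clause (y6) is unit: y6 must be True.
The clause (¬y5) is unit: y5 must be False.
Unit propagation: (y12) forces y12 = True.
The clause (¬y1) is unit: y1 must be False.
(y8) is a unit clause, so y8 = True.
(¬y2) is a unit clause, so y2 = False.
(¬y10) is a unit clause, so y10 = False.
(¬y9) is a unit clause, so y9 = False.
(¬y13) is a unit clause, so y13 = False.
Unit propagation: (¬y7) forces y7 = False.
y4 is now unconstrained; take y4 = False.
Check each clause:
  1. (¬y5 ∨ ¬y7 ∨ y9) — ¬y5 is true.
  2. (¬y1 ∨ ¬y12 ∨ y5) — ¬y1 is true.
  3. (¬y3 ∨ y8 ∨ ¬y12) — y8 is true.
  4. (¬y13 ∨ y7 ∨ ¬y6) — ¬y13 is true.
  5. (¬y10 ∨ ¬y3 ∨ y2) — ¬y10 is true.
  6. (y11) — y11 is true.
  7. (y7 ∨ ¬y13) — ¬y13 is true.
  8. (y3 ∨ ¬y8 ∨ ¬y10) — y3 is true.
  9. (y12 ∨ ¬y8) — y12 is true.
  10. (¬y2 ∨ ¬y13 ∨ y6) — ¬y13 is true.
  11. (¬y6 ∨ ¬y3 ∨ ¬y5) — ¬y5 is true.
  12. (y12 ∨ ¬y6) — y12 is true.
  13. (y2 ∨ ¬y12 ∨ ¬y9) — ¬y9 is true.
  14. (y9 ∨ ¬y3 ∨ ¬y13) — ¬y13 is true.
  15. (¬y1 ∨ ¬y6 ∨ y2) — ¬y1 is true.
  16. (¬y2 ∨ ¬y6) — ¬y2 is true.
  17. (y3) — y3 is true.
  18. (¬y13 ∨ ¬y2 ∨ ¬y7) — ¬y7 is true.
  19. (y6) — y6 is true.
  20. (¬y11 ∨ y6 ∨ ¬y13) — ¬y13 is true.
  21. (¬y8 ∨ y3 ∨ ¬y11) — y3 is true.
  22. (¬y7 ∨ y13) — ¬y7 is true.

y1=False, y2=False, y3=True, y4=False, y5=False, y6=True, y7=False, y8=True, y9=False, y10=False, y11=True, y12=True, y13=False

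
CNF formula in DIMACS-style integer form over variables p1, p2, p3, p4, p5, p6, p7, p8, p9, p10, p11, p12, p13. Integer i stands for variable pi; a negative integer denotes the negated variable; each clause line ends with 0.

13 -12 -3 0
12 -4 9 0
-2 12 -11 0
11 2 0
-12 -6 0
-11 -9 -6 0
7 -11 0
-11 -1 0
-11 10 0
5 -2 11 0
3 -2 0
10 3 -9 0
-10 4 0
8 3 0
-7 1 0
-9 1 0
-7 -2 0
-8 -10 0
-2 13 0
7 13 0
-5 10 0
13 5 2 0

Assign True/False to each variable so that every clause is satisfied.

p1=T  p2=T  p3=T  p4=T  p5=T  p6=F  p7=F  p8=F  p9=T  p10=T  p11=F  p12=T  p13=T

Check each clause:
  1. (p13 \/ ~p12 \/ ~p3) — p13 is true.
  2. (~p4 \/ p12 \/ p9) — p9 is true.
  3. (p12 \/ ~p11 \/ ~p2) — p12 is true.
  4. (p11 \/ p2) — p2 is true.
  5. (~p6 \/ ~p12) — ~p6 is true.
  6. (~p11 \/ ~p6 \/ ~p9) — ~p6 is true.
  7. (~p11 \/ p7) — ~p11 is true.
  8. (~p1 \/ ~p11) — ~p11 is true.
  9. (p10 \/ ~p11) — p10 is true.
  10. (p11 \/ p5 \/ ~p2) — p5 is true.
  11. (p3 \/ ~p2) — p3 is true.
  12. (p3 \/ p10 \/ ~p9) — p10 is true.
  13. (~p10 \/ p4) — p4 is true.
  14. (p8 \/ p3) — p3 is true.
  15. (~p7 \/ p1) — p1 is true.
  16. (p1 \/ ~p9) — p1 is true.
  17. (~p7 \/ ~p2) — ~p7 is true.
  18. (~p10 \/ ~p8) — ~p8 is true.
  19. (~p2 \/ p13) — p13 is true.
  20. (p13 \/ p7) — p13 is true.
  21. (~p5 \/ p10) — p10 is true.
  22. (p13 \/ p2 \/ p5) — p13 is true.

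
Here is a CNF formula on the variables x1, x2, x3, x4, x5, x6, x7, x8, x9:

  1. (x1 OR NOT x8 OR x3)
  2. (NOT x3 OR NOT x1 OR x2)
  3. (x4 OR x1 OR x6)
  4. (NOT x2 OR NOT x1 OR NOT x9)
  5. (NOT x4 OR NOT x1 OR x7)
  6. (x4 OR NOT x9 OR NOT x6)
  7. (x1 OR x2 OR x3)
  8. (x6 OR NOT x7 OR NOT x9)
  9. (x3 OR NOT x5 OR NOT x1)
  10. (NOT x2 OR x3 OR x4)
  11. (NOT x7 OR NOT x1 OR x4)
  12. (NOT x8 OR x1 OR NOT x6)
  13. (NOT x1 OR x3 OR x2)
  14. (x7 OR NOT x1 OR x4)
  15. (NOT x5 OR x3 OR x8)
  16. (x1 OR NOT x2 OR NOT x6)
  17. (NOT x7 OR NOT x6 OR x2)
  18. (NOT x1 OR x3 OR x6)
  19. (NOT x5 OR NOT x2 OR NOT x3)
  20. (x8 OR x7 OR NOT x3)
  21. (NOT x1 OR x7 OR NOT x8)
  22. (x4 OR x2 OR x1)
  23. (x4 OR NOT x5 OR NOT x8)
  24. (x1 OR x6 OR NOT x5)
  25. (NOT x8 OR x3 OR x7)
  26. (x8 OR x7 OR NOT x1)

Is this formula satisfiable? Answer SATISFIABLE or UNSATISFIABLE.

Pure literal: x5 appears only negated; assign x5 = False.
x9 occurs only negated in the remaining clauses — set x9 = False.
Try x1 = True.
Branch on x2: take x2 = True.
For the remaining variables, x3 = False, x4 = True, x6 = True, x7 = True, x8 = True works.
So x1=True, x2=True, x3=False, x4=True, x5=False, x6=True, x7=True, x8=True, x9=False is a satisfying assignment.

SATISFIABLE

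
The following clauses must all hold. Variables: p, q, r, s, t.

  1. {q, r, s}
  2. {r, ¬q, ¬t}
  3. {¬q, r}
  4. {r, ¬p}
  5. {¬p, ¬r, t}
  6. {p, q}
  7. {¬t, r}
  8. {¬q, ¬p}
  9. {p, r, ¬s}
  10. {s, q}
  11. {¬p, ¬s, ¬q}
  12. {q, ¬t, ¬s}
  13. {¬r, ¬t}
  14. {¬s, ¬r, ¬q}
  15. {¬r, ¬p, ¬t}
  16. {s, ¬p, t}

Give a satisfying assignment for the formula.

Branch on p: take p = False.
  then q is forced to True.
  then r is forced to True.
  then t is forced to False.
  then s is forced to False.
Every clause has at least one true literal under this assignment.

p=False, q=True, r=True, s=False, t=False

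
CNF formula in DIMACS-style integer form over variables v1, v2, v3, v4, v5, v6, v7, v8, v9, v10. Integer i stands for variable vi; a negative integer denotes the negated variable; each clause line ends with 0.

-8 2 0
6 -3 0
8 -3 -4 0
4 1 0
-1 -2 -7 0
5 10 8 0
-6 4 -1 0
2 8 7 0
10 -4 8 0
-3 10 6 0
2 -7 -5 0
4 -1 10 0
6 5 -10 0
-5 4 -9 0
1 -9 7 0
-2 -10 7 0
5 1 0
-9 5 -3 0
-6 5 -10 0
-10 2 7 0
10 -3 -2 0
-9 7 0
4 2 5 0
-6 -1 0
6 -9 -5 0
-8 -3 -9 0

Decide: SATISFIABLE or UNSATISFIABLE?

Pure literal: v3 appears only negated; assign v3 = False.
Pure literal: v9 appears only negated; assign v9 = False.
Try v1 = False.
  then v4 is forced to True.
  then v5 is forced to True.
Branch on v2: take v2 = True.
For the remaining variables, v6 = True, v7 = False, v8 = True, v10 = False works.
Every clause has at least one true literal under this assignment.
So v1=F, v2=T, v3=F, v4=T, v5=T, v6=T, v7=F, v8=T, v9=F, v10=F is a satisfying assignment.

SATISFIABLE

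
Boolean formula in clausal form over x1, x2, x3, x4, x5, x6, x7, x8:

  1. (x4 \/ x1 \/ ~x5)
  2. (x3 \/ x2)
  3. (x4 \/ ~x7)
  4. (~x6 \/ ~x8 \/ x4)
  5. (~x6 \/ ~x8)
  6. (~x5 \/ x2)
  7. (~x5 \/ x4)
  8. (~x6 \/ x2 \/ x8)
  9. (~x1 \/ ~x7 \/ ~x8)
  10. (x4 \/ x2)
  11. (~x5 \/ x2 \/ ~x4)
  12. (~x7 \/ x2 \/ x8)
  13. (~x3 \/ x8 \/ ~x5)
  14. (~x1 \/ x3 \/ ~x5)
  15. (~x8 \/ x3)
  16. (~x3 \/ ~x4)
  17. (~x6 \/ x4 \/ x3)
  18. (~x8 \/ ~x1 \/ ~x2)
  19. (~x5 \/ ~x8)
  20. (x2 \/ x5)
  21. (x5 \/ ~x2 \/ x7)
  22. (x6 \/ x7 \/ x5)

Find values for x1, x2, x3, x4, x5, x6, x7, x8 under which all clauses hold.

x1 = F, x2 = T, x3 = F, x4 = T, x5 = F, x6 = T, x7 = T, x8 = F

Check each clause:
  1. (~x5 \/ x1 \/ x4) — ~x5 is true.
  2. (x2 \/ x3) — x2 is true.
  3. (x4 \/ ~x7) — x4 is true.
  4. (x4 \/ ~x6 \/ ~x8) — ~x8 is true.
  5. (~x8 \/ ~x6) — ~x8 is true.
  6. (~x5 \/ x2) — x2 is true.
  7. (~x5 \/ x4) — ~x5 is true.
  8. (x2 \/ x8 \/ ~x6) — x2 is true.
  9. (~x1 \/ ~x8 \/ ~x7) — ~x8 is true.
  10. (x2 \/ x4) — x2 is true.
  11. (~x5 \/ ~x4 \/ x2) — x2 is true.
  12. (~x7 \/ x2 \/ x8) — x2 is true.
  13. (~x5 \/ ~x3 \/ x8) — ~x5 is true.
  14. (x3 \/ ~x1 \/ ~x5) — ~x5 is true.
  15. (~x8 \/ x3) — ~x8 is true.
  16. (~x4 \/ ~x3) — ~x3 is true.
  17. (x4 \/ x3 \/ ~x6) — x4 is true.
  18. (~x2 \/ ~x8 \/ ~x1) — ~x8 is true.
  19. (~x5 \/ ~x8) — ~x8 is true.
  20. (x5 \/ x2) — x2 is true.
  21. (x7 \/ ~x2 \/ x5) — x7 is true.
  22. (x7 \/ x6 \/ x5) — x6 is true.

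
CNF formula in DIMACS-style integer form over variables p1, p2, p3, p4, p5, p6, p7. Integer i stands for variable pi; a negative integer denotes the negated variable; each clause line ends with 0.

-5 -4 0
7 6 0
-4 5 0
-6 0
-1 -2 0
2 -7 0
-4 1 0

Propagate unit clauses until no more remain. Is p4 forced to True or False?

Unit clause (~p6) sets p6 = False.
From (p7 | p6) and p6 = False: p7 = True.
In (p2 | ~p7), ~p7 is now false; p2 must hold, so p2 = True.
(~p1 | ~p2): since p2 = True, the clause reduces to (~p1). p1 = False.
From (p1 | ~p4) and p1 = False: p4 = False.

False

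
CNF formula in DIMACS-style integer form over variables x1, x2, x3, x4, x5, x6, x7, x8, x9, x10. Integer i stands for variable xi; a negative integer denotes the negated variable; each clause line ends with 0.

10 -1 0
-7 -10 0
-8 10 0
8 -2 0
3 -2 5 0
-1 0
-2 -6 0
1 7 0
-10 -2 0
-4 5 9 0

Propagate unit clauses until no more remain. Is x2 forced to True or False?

False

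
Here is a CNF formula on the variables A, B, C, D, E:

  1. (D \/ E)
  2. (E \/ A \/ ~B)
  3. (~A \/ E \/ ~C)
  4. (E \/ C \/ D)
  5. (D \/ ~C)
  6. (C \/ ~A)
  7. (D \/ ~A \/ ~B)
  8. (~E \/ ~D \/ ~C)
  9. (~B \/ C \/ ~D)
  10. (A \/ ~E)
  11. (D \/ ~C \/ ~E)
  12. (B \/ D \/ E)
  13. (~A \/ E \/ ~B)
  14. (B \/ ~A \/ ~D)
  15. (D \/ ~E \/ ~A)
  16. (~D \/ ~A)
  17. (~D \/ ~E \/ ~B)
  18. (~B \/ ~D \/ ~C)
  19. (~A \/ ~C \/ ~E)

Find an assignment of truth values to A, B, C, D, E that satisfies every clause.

A=False  B=False  C=False  D=True  E=False

Check each clause:
  1. (E \/ D) — D is true.
  2. (~B \/ A \/ E) — ~B is true.
  3. (~C \/ ~A \/ E) — ~C is true.
  4. (E \/ D \/ C) — D is true.
  5. (D \/ ~C) — D is true.
  6. (C \/ ~A) — ~A is true.
  7. (~B \/ ~A \/ D) — D is true.
  8. (~D \/ ~C \/ ~E) — ~E is true.
  9. (~B \/ ~D \/ C) — ~B is true.
  10. (~E \/ A) — ~E is true.
  11. (~E \/ ~C \/ D) — ~E is true.
  12. (E \/ B \/ D) — D is true.
  13. (E \/ ~A \/ ~B) — ~A is true.
  14. (~A \/ B \/ ~D) — ~A is true.
  15. (~E \/ D \/ ~A) — ~E is true.
  16. (~A \/ ~D) — ~A is true.
  17. (~D \/ ~E \/ ~B) — ~E is true.
  18. (~D \/ ~B \/ ~C) — ~C is true.
  19. (~A \/ ~C \/ ~E) — ~E is true.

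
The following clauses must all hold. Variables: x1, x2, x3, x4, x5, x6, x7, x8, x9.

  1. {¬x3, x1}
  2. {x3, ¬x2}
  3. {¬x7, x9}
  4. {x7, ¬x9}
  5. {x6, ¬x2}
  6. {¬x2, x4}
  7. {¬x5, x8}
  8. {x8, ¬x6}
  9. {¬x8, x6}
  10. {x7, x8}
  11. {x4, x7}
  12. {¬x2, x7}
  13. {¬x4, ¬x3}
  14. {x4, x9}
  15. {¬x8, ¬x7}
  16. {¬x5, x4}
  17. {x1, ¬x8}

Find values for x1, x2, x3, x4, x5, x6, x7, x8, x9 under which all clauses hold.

x1=T, x2=F, x3=T, x4=F, x5=F, x6=F, x7=T, x8=F, x9=T

Check each clause:
  1. {x1, ¬x3} — x1 is true.
  2. {x3, ¬x2} — x3 is true.
  3. {x9, ¬x7} — x9 is true.
  4. {x7, ¬x9} — x7 is true.
  5. {x6, ¬x2} — ¬x2 is true.
  6. {¬x2, x4} — ¬x2 is true.
  7. {¬x5, x8} — ¬x5 is true.
  8. {¬x6, x8} — ¬x6 is true.
  9. {¬x8, x6} — ¬x8 is true.
  10. {x7, x8} — x7 is true.
  11. {x7, x4} — x7 is true.
  12. {¬x2, x7} — ¬x2 is true.
  13. {¬x3, ¬x4} — ¬x4 is true.
  14. {x4, x9} — x9 is true.
  15. {¬x8, ¬x7} — ¬x8 is true.
  16. {x4, ¬x5} — ¬x5 is true.
  17. {¬x8, x1} — ¬x8 is true.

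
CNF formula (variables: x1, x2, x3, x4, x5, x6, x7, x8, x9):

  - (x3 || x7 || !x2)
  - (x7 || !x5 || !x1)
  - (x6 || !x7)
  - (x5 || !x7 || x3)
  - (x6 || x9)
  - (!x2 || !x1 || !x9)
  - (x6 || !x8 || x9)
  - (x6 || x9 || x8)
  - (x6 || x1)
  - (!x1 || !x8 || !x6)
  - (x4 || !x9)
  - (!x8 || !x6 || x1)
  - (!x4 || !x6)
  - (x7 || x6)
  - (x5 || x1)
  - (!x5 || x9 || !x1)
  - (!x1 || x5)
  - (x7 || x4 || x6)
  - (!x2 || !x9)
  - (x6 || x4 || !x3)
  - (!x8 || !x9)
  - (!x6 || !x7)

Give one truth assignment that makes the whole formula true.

Branch on x1: take x1 = False.
  then x6 is forced to True.
  then x8 is forced to False.
  then x4 is forced to False.
  then x9 is forced to False.
  then x5 is forced to True.
  then x7 is forced to False.
The remaining clauses are satisfied by x2 = True, x3 = True.
Every clause has at least one true literal under this assignment.
Check each clause:
  1. (x7 || x3 || !x2) — x3 is true.
  2. (x7 || !x5 || !x1) — !x1 is true.
  3. (!x7 || x6) — !x7 is true.
  4. (x5 || !x7 || x3) — !x7 is true.
  5. (x6 || x9) — x6 is true.
  6. (!x9 || !x2 || !x1) — !x9 is true.
  7. (x9 || x6 || !x8) — !x8 is true.
  8. (x6 || x9 || x8) — x6 is true.
  9. (x1 || x6) — x6 is true.
  10. (!x1 || !x8 || !x6) — !x8 is true.
  11. (!x9 || x4) — !x9 is true.
  12. (!x6 || x1 || !x8) — !x8 is true.
  13. (!x4 || !x6) — !x4 is true.
  14. (x7 || x6) — x6 is true.
  15. (x1 || x5) — x5 is true.
  16. (!x5 || x9 || !x1) — !x1 is true.
  17. (x5 || !x1) — x5 is true.
  18. (x7 || x6 || x4) — x6 is true.
  19. (!x2 || !x9) — !x9 is true.
  20. (x4 || !x3 || x6) — x6 is true.
  21. (!x9 || !x8) — !x8 is true.
  22. (!x6 || !x7) — !x7 is true.

x1 = False  x2 = True  x3 = True  x4 = False  x5 = True  x6 = True  x7 = False  x8 = False  x9 = False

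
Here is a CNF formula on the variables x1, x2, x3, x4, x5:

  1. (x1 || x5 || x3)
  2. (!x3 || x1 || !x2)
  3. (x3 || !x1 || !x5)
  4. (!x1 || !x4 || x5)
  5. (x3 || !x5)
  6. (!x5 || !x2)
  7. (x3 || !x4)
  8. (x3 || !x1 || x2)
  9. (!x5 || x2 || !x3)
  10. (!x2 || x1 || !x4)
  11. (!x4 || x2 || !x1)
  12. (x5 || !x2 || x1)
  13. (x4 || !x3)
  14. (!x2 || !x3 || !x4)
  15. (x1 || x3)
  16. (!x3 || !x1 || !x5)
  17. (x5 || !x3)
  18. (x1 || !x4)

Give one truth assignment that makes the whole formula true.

x1=T, x2=T, x3=F, x4=F, x5=F

Branch on x1: take x1 = True.
For the remaining variables, x2 = True, x3 = False, x4 = False, x5 = False works.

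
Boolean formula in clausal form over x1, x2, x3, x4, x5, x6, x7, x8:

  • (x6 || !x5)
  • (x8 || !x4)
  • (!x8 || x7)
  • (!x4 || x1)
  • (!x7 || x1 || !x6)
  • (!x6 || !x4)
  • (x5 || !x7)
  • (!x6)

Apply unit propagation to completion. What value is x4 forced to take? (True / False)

(!x6) is a unit clause: x6 = False.
From (!x5 || x6) and x6 = False: x5 = False.
In (!x7 || x5), x5 is now false; !x7 must hold, so x7 = False.
In (!x8 || x7), x7 is now false; !x8 must hold, so x8 = False.
(!x4 || x8) with x8 = False leaves only !x4, so x4 = False.

False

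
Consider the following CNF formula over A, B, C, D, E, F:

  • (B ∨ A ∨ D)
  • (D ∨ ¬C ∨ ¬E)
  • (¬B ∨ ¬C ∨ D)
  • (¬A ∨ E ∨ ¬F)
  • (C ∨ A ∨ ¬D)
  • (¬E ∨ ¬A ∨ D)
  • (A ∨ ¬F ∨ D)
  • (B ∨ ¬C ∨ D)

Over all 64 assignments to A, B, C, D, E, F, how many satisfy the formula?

Split on D, then A.
  D=T, A=T: B, C free; 3 ways for (E,F) × 2^2 = 12.
  D=T, A=F: forces C=T; B, E, F free → 2^3 = 8.
  D=F, A=T: remaining (B,C,E,F) ∈ {(F,F,F,F); (T,F,F,F)} — 2.
  D=F, A=F: remaining (B,C,E,F) ∈ {(T,F,F,F); (T,F,T,F)} — 2.
Total: 12 + 8 + 2 + 2 = 24.

24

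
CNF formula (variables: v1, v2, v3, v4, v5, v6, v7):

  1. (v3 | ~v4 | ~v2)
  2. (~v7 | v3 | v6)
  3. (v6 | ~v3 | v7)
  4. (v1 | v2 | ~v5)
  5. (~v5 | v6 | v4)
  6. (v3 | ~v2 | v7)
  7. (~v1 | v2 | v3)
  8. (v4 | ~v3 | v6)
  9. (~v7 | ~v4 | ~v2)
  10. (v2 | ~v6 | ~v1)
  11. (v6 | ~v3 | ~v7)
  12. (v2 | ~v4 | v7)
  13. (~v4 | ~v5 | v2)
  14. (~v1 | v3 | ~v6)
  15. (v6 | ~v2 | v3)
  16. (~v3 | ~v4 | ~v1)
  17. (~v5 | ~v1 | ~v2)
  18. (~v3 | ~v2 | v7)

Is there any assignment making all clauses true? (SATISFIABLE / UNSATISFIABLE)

Pure literal: v5 appears only negated; assign v5 = False.
Branch on v1: take v1 = False.
The remaining clauses are satisfied by v2 = False, v3 = False, v4 = True, v6 = True, v7 = True.
So v1=0  v2=0  v3=0  v4=1  v5=0  v6=1  v7=1 is a satisfying assignment.

SATISFIABLE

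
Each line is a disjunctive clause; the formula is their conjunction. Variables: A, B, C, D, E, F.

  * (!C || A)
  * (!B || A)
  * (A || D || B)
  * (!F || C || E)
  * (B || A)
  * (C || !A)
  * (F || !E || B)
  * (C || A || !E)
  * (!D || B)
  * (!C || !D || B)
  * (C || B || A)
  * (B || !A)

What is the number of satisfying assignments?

8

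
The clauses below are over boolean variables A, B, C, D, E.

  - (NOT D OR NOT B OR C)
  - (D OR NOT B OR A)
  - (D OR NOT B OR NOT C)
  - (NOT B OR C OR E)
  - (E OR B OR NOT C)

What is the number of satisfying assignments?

Split on B, then C.
  B=1, C=1: remaining (A,D,E) ∈ {(0,1,0); (0,1,1); (1,1,0); (1,1,1)} — 4.
  B=1, C=0: remaining (A,D,E) ∈ {(1,0,1)} — 1.
  B=0, C=1: remaining (A,D,E) ∈ {(0,0,1); (0,1,1); (1,0,1); (1,1,1)} — 4.
  B=0, C=0: A, D, E free → 2^3 = 8.
Total: 4 + 1 + 4 + 8 = 17.

17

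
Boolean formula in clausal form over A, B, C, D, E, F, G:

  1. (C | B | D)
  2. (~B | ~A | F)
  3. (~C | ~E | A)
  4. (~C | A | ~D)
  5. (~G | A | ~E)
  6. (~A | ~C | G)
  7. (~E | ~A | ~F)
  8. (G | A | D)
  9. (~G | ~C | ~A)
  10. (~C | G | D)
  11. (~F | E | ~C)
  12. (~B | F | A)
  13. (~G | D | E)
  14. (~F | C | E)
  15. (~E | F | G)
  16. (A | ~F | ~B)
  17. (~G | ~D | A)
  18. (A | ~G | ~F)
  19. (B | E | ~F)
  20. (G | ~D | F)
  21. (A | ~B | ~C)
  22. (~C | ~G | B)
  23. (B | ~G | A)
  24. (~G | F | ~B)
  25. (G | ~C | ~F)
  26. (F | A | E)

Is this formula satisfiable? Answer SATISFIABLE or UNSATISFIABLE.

SATISFIABLE

Branch on A: take A = True.
For the remaining variables, B = False, C = False, D = True, E = False, F = False, G = True works.
So A=True, B=False, C=False, D=True, E=False, F=False, G=True is a satisfying assignment.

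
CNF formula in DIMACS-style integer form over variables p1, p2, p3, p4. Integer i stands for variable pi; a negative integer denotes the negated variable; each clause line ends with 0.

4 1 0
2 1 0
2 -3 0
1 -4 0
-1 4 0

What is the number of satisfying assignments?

3

Satisfying assignments:
  p1=1 p2=0 p3=0 p4=1
  p1=1 p2=1 p3=0 p4=1
  p1=1 p2=1 p3=1 p4=1
Count: 3.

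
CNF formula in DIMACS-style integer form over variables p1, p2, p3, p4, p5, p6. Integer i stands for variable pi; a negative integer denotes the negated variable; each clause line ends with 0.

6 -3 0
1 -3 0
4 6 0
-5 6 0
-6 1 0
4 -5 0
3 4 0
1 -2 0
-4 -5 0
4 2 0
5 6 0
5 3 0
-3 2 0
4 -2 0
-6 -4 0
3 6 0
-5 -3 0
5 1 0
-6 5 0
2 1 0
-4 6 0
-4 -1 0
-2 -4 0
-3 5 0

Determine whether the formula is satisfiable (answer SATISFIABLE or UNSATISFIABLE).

UNSATISFIABLE

p4 = True:
  propagation gives p5=False, p6=True; an empty clause results — contradiction.
p4 = False:
  propagation gives p6=True, p1=True, p5=False; an empty clause results — contradiction.
Every branch closes, so no satisfying assignment exists.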